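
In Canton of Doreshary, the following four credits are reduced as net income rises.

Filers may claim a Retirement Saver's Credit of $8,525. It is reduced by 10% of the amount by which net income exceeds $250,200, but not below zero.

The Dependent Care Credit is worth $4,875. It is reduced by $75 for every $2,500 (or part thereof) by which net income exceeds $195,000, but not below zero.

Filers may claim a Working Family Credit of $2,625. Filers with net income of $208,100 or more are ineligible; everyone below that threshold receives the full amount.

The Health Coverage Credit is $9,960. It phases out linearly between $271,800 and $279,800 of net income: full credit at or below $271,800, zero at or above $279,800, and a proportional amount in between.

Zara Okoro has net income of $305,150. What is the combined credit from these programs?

$4,530

Retirement Saver's Credit: 10% of the $54,950 excess over $250,200 is $5,495; credit = $8,525 − $5,495 = $3,030.
Dependent Care Credit: income exceeds $195,000 by $110,150, which is 45 full-or-partial $2,500 increments; reduction = 45 × $75 = $3,375, leaving $1,500.
Working Family Credit: $305,150 meets or exceeds the $208,100 cutoff, so the credit is $0.
Health Coverage Credit: $305,150 is at or above $279,800, so the credit is $0.
Total: $3,030 + $1,500 + $0 + $0 = $4,530.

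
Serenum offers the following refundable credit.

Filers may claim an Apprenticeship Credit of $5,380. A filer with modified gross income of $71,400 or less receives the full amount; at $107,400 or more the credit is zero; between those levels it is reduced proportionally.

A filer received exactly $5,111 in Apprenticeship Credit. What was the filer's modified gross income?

$5,111 is 5,111/5,380 of the full $5,380, so 269/5,380 of the $36,000 range has been used: income = $71,400 + $36,000 × 269/5,380 = $73,200.

$73,200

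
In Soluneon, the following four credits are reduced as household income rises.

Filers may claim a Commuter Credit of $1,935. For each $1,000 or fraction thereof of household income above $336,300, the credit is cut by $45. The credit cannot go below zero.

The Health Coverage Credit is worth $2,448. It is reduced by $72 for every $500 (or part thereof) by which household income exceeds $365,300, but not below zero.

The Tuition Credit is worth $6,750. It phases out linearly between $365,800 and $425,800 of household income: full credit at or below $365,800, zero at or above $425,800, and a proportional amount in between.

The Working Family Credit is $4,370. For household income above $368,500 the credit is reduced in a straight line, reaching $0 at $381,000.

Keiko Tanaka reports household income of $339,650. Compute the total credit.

Commuter Credit: income exceeds $336,300 by $3,350, which is 4 full-or-partial $1,000 increments; reduction = 4 × $45 = $180, leaving $1,755.
Health Coverage Credit: $339,650 is at or below the $365,300 threshold, so the full $2,448 applies.
Tuition Credit: $339,650 is at or below the $365,800 threshold, so the full $6,750 applies.
Working Family Credit: $339,650 is at or below the $368,500 threshold, so the full $4,370 applies.
Total: $1,755 + $2,448 + $6,750 + $4,370 = $15,323.

$15,323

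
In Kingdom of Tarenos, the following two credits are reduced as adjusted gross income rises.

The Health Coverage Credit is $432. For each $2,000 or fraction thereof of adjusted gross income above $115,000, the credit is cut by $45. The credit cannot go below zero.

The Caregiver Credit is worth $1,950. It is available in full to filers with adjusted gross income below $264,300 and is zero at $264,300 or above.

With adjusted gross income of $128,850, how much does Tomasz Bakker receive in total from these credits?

Health Coverage Credit: income exceeds $115,000 by $13,850, which is 7 full-or-partial $2,000 increments; reduction = 7 × $45 = $315, leaving $117.
Caregiver Credit: $128,850 is below the $264,300 cutoff, so the full $1,950 applies.
Total: $117 + $1,950 = $2,067.

$2,067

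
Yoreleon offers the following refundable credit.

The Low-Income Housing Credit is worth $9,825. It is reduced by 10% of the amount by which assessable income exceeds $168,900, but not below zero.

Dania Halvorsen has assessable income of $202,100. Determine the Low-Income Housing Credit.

$6,505

Low-Income Housing Credit: 10% of the $33,200 excess over $168,900 is $3,320; credit = $9,825 − $3,320 = $6,505.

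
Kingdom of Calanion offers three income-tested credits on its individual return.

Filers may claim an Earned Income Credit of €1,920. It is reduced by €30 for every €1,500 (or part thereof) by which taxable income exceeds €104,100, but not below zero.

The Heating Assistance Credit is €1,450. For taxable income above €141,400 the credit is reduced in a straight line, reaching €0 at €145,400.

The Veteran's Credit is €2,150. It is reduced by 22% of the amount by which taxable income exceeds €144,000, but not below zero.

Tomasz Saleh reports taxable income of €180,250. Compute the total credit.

€390

Earned Income Credit: income exceeds €104,100 by €76,150, which is 51 full-or-partial €1,500 increments; reduction = 51 × €30 = €1,530, leaving €390.
Heating Assistance Credit: €180,250 is at or above €145,400, so the credit is €0.
Veteran's Credit: 22% of the €36,250 excess over €144,000 is €7,975 ≥ base, so the credit is €0.
Total: €390 + €0 + €0 = €390.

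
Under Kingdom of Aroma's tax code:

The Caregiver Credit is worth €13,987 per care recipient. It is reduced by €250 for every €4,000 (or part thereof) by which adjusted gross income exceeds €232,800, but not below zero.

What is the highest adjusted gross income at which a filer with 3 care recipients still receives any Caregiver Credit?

€900,800

Full credit = 3 × €13,987 = €41,961.
After 167 increments the reduction is 167 × €250 = €41,750, leaving €211; one more increment wipes it out. Increment 167 ends at excess 167 × €4,000 = €668,000, so the highest qualifying income is €232,800 + €668,000 = €900,800.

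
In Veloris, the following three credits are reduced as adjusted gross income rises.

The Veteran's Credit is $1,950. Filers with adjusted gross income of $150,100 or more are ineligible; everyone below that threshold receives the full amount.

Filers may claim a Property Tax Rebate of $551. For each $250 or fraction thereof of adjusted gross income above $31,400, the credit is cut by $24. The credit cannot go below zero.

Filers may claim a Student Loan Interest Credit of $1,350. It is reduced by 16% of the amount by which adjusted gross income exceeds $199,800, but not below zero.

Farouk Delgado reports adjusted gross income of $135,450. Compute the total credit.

Veteran's Credit: $135,450 is below the $150,100 cutoff, so the full $1,950 applies.
Property Tax Rebate: income exceeds $31,400 by $104,050 → 417 increments × $24 = $10,008 ≥ base, so the credit is $0.
Student Loan Interest Credit: $135,450 is at or below the $199,800 threshold, so the full $1,350 applies.
Total: $1,950 + $0 + $1,350 = $3,300.

$3,300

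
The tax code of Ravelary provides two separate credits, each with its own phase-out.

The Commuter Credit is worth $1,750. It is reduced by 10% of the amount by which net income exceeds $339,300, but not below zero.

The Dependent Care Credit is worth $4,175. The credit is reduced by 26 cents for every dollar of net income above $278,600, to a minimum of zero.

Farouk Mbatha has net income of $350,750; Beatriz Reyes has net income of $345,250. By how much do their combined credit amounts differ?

Farouk ($350,750): Commuter Credit: 10% of the $11,450 excess over $339,300 is $1,145; credit = $1,750 − $1,145 = $605. Dependent Care Credit: 26% of the $72,150 excess over $278,600 is $18,759 ≥ base, so the credit is $0. total $605 + $0 = $605
Beatriz ($345,250): Commuter Credit: 10% of the $5,950 excess over $339,300 is $595; credit = $1,750 − $595 = $1,155. Dependent Care Credit: 26% of the $66,650 excess over $278,600 is $17,329 ≥ base, so the credit is $0. total $1,155 + $0 = $1,155
Difference: |$605 − $1,155| = $550.

$550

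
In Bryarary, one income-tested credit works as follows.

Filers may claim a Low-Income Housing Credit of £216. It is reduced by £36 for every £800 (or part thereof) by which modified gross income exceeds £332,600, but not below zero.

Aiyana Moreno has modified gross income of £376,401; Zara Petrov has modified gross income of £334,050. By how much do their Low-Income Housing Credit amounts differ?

£144

Aiyana (£376,401): Low-Income Housing Credit: income exceeds £332,600 by £43,801 → 55 increments × £36 = £1,980 ≥ base, so the credit is £0.
Zara (£334,050): Low-Income Housing Credit: income exceeds £332,600 by £1,450, which is 2 full-or-partial £800 increments; reduction = 2 × £36 = £72, leaving £144.
Difference: |£0 − £144| = £144.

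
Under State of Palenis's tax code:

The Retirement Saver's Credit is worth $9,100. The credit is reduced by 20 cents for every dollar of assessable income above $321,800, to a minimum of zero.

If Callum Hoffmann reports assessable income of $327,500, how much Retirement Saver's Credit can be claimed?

Retirement Saver's Credit: 20% of the $5,700 excess over $321,800 is $1,140; credit = $9,100 − $1,140 = $7,960.

$7,960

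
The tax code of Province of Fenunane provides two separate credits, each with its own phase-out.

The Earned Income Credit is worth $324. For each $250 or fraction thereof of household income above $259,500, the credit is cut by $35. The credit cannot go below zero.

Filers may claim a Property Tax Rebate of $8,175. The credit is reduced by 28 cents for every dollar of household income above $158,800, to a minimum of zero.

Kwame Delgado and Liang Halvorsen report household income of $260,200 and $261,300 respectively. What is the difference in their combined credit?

Kwame ($260,200): Earned Income Credit: income exceeds $259,500 by $700, which is 3 full-or-partial $250 increments; reduction = 3 × $35 = $105, leaving $219. Property Tax Rebate: 28% of the $101,400 excess over $158,800 is $28,392 ≥ base, so the credit is $0. total $219 + $0 = $219
Liang ($261,300): Earned Income Credit: income exceeds $259,500 by $1,800, which is 8 full-or-partial $250 increments; reduction = 8 × $35 = $280, leaving $44. Property Tax Rebate: 28% of the $102,500 excess over $158,800 is $28,700 ≥ base, so the credit is $0. total $44 + $0 = $44
Difference: |$219 − $44| = $175.

$175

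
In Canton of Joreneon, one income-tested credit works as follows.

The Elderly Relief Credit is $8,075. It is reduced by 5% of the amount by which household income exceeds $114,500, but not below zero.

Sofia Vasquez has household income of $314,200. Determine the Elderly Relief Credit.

Elderly Relief Credit: 5% of the $199,700 excess over $114,500 is $9,985 ≥ base, so the credit is $0.

$0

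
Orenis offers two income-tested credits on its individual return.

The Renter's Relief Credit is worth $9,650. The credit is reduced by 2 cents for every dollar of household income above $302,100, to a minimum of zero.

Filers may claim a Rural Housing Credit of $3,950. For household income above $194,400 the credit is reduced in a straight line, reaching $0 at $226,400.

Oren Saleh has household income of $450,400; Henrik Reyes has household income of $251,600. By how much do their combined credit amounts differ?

$2,966

Oren ($450,400): Renter's Relief Credit: 2% of the $148,300 excess over $302,100 is $2,966; credit = $9,650 − $2,966 = $6,684. Rural Housing Credit: $450,400 is at or above $226,400, so the credit is $0. total $6,684 + $0 = $6,684
Henrik ($251,600): Renter's Relief Credit: $251,600 is at or below the $302,100 threshold, so the full $9,650 applies. Rural Housing Credit: $251,600 is at or above $226,400, so the credit is $0. total $9,650 + $0 = $9,650
Difference: |$6,684 − $9,650| = $2,966.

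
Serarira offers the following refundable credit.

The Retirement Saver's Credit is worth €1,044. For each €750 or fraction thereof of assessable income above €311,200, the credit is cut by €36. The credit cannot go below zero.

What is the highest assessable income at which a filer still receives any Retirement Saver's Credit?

€332,200

After 28 increments the reduction is 28 × €36 = €1,008, leaving €36; one more increment wipes it out. Increment 28 ends at excess 28 × €750 = €21,000, so the highest qualifying income is €311,200 + €21,000 = €332,200.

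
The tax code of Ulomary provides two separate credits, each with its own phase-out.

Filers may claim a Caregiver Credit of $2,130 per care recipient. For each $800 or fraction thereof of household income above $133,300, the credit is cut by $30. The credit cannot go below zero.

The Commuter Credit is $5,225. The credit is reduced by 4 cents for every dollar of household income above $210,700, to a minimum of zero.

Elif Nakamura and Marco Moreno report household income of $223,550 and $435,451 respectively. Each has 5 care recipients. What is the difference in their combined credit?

Elif ($223,550): Caregiver Credit: base = 5 × $2,130 = $10,650. income exceeds $133,300 by $90,250, which is 113 full-or-partial $800 increments; reduction = 113 × $30 = $3,390, leaving $7,260. Commuter Credit: 4% of the $12,850 excess over $210,700 is $514; credit = $5,225 − $514 = $4,711. total $7,260 + $4,711 = $11,971
Marco ($435,451): Caregiver Credit: base = 5 × $2,130 = $10,650. income exceeds $133,300 by $302,151 → 378 increments × $30 = $11,340 ≥ base, so the credit is $0. Commuter Credit: 4% of the $224,751 excess over $210,700 is $8,990.04 ≥ base, so the credit is $0. total $0 + $0 = $0
Difference: |$11,971 − $0| = $11,971.

$11,971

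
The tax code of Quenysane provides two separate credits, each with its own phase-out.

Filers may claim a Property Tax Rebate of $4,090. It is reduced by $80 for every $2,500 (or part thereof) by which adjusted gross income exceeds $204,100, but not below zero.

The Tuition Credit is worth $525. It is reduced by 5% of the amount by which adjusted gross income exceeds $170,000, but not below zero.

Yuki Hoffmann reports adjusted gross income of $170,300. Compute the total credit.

$4,600

Property Tax Rebate: $170,300 is at or below the $204,100 threshold, so the full $4,090 applies.
Tuition Credit: 5% of the $300 excess over $170,000 is $15; credit = $525 − $15 = $510.
Total: $4,090 + $510 = $4,600.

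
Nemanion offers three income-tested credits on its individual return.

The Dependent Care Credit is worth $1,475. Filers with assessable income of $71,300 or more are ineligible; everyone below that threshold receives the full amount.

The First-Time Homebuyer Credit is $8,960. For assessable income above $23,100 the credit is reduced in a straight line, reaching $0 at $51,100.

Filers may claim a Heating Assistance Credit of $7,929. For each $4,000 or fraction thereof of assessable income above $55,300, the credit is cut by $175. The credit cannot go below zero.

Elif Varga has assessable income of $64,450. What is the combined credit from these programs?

$8,879

Dependent Care Credit: $64,450 is below the $71,300 cutoff, so the full $1,475 applies.
First-Time Homebuyer Credit: $64,450 is at or above $51,100, so the credit is $0.
Heating Assistance Credit: income exceeds $55,300 by $9,150, which is 3 full-or-partial $4,000 increments; reduction = 3 × $175 = $525, leaving $7,404.
Total: $1,475 + $0 + $7,404 = $8,879.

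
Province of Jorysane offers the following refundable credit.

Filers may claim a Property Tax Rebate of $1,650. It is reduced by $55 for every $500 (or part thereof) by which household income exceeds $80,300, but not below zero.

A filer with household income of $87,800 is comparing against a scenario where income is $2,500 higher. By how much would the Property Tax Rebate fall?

$275

At $87,800 — income exceeds $80,300 by $7,500, which is 15 full-or-partial $500 increments; reduction = 15 × $55 = $825, leaving $825.
At $90,300 — income exceeds $80,300 by $10,000, which is 20 full-or-partial $500 increments; reduction = 20 × $55 = $1,100, leaving $550.
Lost: $825 − $550 = $275.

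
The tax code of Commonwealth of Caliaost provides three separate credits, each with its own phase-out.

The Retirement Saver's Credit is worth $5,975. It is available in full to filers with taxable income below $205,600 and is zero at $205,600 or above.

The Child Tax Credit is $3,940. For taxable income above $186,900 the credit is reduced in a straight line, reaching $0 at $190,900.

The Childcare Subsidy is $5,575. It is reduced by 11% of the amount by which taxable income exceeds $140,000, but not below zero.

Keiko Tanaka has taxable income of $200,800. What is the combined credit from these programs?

$5,975

Retirement Saver's Credit: $200,800 is below the $205,600 cutoff, so the full $5,975 applies.
Child Tax Credit: $200,800 is at or above $190,900, so the credit is $0.
Childcare Subsidy: 11% of the $60,800 excess over $140,000 is $6,688 ≥ base, so the credit is $0.
Total: $5,975 + $0 + $0 = $5,975.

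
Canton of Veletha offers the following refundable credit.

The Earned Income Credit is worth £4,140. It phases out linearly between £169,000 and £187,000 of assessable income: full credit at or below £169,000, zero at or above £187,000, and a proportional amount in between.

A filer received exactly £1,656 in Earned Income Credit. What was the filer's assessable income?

£179,800

£1,656 is 1,656/4,140 of the full £4,140, so 2,484/4,140 of the £18,000 range has been used: income = £169,000 + £18,000 × 2,484/4,140 = £179,800.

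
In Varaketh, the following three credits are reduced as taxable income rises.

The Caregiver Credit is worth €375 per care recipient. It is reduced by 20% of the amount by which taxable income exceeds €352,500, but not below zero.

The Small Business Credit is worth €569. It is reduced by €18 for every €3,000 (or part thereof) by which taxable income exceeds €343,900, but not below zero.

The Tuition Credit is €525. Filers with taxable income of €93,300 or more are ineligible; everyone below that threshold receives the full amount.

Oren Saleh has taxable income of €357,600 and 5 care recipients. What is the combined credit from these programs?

Caregiver Credit: base = 5 × €375 = €1,875. 20% of the €5,100 excess over €352,500 is €1,020; credit = €1,875 − €1,020 = €855.
Small Business Credit: income exceeds €343,900 by €13,700, which is 5 full-or-partial €3,000 increments; reduction = 5 × €18 = €90, leaving €479.
Tuition Credit: €357,600 meets or exceeds the €93,300 cutoff, so the credit is €0.
Total: €855 + €479 + €0 = €1,334.

€1,334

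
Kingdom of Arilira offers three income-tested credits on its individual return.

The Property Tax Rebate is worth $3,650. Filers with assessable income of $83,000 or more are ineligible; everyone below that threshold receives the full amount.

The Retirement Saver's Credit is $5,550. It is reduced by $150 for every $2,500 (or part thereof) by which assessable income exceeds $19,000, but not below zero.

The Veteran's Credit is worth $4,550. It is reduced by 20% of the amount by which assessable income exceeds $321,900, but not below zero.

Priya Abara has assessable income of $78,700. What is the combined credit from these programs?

$10,150

Property Tax Rebate: $78,700 is below the $83,000 cutoff, so the full $3,650 applies.
Retirement Saver's Credit: income exceeds $19,000 by $59,700, which is 24 full-or-partial $2,500 increments; reduction = 24 × $150 = $3,600, leaving $1,950.
Veteran's Credit: $78,700 is at or below the $321,900 threshold, so the full $4,550 applies.
Total: $3,650 + $1,950 + $4,550 = $10,150.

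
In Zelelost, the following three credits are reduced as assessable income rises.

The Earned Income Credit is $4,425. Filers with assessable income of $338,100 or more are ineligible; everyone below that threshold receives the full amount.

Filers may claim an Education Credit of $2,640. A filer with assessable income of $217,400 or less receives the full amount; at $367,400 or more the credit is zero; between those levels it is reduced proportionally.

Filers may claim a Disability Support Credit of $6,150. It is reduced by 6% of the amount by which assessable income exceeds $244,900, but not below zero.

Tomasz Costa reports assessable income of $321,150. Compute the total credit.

Earned Income Credit: $321,150 is below the $338,100 cutoff, so the full $4,425 applies.
Education Credit: $321,150 is $103,750 into a $150,000 phase-out range, leaving 46,250/150,000 of the credit: $2,640 × 46,250/150,000 = $814.
Disability Support Credit: 6% of the $76,250 excess over $244,900 is $4,575; credit = $6,150 − $4,575 = $1,575.
Total: $4,425 + $814 + $1,575 = $6,814.

$6,814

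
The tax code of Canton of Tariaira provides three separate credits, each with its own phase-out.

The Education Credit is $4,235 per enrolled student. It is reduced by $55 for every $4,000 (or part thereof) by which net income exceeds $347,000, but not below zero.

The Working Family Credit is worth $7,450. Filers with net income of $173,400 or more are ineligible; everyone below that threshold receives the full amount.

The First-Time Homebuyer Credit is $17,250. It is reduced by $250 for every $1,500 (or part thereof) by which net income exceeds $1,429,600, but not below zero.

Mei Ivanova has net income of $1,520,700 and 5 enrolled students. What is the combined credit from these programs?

$7,005

Education Credit: base = 5 × $4,235 = $21,175. income exceeds $347,000 by $1,173,700, which is 294 full-or-partial $4,000 increments; reduction = 294 × $55 = $16,170, leaving $5,005.
Working Family Credit: $1,520,700 meets or exceeds the $173,400 cutoff, so the credit is $0.
First-Time Homebuyer Credit: income exceeds $1,429,600 by $91,100, which is 61 full-or-partial $1,500 increments; reduction = 61 × $250 = $15,250, leaving $2,000.
Total: $5,005 + $0 + $2,000 = $7,005.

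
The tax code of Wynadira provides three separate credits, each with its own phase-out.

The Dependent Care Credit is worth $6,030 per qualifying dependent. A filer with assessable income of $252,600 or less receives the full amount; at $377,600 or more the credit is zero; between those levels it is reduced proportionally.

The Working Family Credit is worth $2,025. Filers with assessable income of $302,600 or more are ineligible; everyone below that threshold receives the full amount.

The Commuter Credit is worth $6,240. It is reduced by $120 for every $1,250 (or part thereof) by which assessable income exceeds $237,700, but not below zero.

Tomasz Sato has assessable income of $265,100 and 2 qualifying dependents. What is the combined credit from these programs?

Dependent Care Credit: base = 2 × $6,030 = $12,060. $265,100 is $12,500 into a $125,000 phase-out range, leaving 112,500/125,000 of the credit: $12,060 × 112,500/125,000 = $10,854.
Working Family Credit: $265,100 is below the $302,600 cutoff, so the full $2,025 applies.
Commuter Credit: income exceeds $237,700 by $27,400, which is 22 full-or-partial $1,250 increments; reduction = 22 × $120 = $2,640, leaving $3,600.
Total: $10,854 + $2,025 + $3,600 = $16,479.

$16,479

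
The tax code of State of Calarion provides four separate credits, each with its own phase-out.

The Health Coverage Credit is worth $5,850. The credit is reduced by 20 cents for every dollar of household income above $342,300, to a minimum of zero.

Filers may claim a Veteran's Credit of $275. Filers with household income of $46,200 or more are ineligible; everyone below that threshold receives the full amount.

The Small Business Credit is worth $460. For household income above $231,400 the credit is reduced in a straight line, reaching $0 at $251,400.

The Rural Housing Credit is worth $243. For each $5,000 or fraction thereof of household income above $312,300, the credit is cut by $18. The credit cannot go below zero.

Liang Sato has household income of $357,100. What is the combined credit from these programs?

Health Coverage Credit: 20% of the $14,800 excess over $342,300 is $2,960; credit = $5,850 − $2,960 = $2,890.
Veteran's Credit: $357,100 meets or exceeds the $46,200 cutoff, so the credit is $0.
Small Business Credit: $357,100 is at or above $251,400, so the credit is $0.
Rural Housing Credit: income exceeds $312,300 by $44,800, which is 9 full-or-partial $5,000 increments; reduction = 9 × $18 = $162, leaving $81.
Total: $2,890 + $0 + $0 + $81 = $2,971.

$2,971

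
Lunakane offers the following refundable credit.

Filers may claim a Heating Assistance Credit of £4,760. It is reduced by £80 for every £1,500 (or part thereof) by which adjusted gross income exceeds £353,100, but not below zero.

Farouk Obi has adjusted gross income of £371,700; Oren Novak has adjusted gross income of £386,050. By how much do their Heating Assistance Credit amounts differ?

Farouk (£371,700): Heating Assistance Credit: income exceeds £353,100 by £18,600, which is 13 full-or-partial £1,500 increments; reduction = 13 × £80 = £1,040, leaving £3,720.
Oren (£386,050): Heating Assistance Credit: income exceeds £353,100 by £32,950, which is 22 full-or-partial £1,500 increments; reduction = 22 × £80 = £1,760, leaving £3,000.
Difference: |£3,720 − £3,000| = £720.

£720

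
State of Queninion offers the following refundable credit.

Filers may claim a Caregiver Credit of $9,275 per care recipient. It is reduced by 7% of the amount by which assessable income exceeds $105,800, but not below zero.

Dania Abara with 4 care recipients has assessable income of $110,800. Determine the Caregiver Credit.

Caregiver Credit: base = 4 × $9,275 = $37,100. 7% of the $5,000 excess over $105,800 is $350; credit = $37,100 − $350 = $36,750.

$36,750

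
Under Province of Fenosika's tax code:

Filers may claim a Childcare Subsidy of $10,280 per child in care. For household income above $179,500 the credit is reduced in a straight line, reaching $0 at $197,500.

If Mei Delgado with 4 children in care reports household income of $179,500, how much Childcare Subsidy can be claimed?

$41,120

Childcare Subsidy: base = 4 × $10,280 = $41,120. $179,500 is at or below the $179,500 threshold, so the full $41,120 applies.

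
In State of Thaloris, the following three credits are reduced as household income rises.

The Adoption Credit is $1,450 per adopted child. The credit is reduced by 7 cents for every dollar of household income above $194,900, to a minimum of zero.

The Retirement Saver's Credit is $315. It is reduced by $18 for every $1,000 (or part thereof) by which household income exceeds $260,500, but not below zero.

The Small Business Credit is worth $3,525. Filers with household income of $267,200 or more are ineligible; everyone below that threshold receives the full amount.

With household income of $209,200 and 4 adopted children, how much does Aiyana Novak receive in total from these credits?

Adoption Credit: base = 4 × $1,450 = $5,800. 7% of the $14,300 excess over $194,900 is $1,001; credit = $5,800 − $1,001 = $4,799.
Retirement Saver's Credit: $209,200 is at or below the $260,500 threshold, so the full $315 applies.
Small Business Credit: $209,200 is below the $267,200 cutoff, so the full $3,525 applies.
Total: $4,799 + $315 + $3,525 = $8,639.

$8,639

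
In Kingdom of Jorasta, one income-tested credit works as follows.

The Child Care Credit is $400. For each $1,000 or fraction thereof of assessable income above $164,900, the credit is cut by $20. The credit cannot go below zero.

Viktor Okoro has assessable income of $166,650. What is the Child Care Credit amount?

Child Care Credit: income exceeds $164,900 by $1,750, which is 2 full-or-partial $1,000 increments; reduction = 2 × $20 = $40, leaving $360.

$360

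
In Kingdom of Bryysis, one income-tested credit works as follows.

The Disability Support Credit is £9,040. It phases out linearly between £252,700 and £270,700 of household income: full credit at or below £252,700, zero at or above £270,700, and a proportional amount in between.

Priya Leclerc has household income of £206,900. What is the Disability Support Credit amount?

£9,040

Disability Support Credit: £206,900 is at or below the £252,700 threshold, so the full £9,040 applies.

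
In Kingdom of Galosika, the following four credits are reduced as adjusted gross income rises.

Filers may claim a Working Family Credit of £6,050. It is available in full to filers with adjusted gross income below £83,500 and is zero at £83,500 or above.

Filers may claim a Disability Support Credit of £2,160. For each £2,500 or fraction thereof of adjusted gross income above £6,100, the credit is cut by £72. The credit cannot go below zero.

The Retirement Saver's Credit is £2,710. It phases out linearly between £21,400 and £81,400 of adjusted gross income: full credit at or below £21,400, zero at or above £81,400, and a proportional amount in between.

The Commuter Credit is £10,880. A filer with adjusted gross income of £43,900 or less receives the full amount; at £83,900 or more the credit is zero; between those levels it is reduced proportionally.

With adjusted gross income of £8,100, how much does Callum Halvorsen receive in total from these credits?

Working Family Credit: £8,100 is below the £83,500 cutoff, so the full £6,050 applies.
Disability Support Credit: income exceeds £6,100 by £2,000, which is 1 full-or-partial £2,500 increment; reduction = 1 × £72 = £72, leaving £2,088.
Retirement Saver's Credit: £8,100 is at or below the £21,400 threshold, so the full £2,710 applies.
Commuter Credit: £8,100 is at or below the £43,900 threshold, so the full £10,880 applies.
Total: £6,050 + £2,088 + £2,710 + £10,880 = £21,728.

£21,728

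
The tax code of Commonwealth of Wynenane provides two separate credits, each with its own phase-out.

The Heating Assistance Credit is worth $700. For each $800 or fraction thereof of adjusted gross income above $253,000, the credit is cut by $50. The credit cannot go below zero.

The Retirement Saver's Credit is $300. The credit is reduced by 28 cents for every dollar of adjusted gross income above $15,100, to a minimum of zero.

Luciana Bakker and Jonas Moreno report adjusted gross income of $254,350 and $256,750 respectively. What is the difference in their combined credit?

$150

Luciana ($254,350): Heating Assistance Credit: income exceeds $253,000 by $1,350, which is 2 full-or-partial $800 increments; reduction = 2 × $50 = $100, leaving $600. Retirement Saver's Credit: 28% of the $239,250 excess over $15,100 is $66,990 ≥ base, so the credit is $0. total $600 + $0 = $600
Jonas ($256,750): Heating Assistance Credit: income exceeds $253,000 by $3,750, which is 5 full-or-partial $800 increments; reduction = 5 × $50 = $250, leaving $450. Retirement Saver's Credit: 28% of the $241,650 excess over $15,100 is $67,662 ≥ base, so the credit is $0. total $450 + $0 = $450
Difference: |$600 − $450| = $150.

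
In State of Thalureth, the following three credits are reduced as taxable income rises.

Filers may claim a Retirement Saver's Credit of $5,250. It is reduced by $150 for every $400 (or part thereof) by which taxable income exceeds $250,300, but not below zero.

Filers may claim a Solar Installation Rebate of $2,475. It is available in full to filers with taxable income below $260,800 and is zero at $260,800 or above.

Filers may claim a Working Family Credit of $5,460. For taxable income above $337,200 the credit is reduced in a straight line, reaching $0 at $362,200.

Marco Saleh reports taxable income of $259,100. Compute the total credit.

$9,885

Retirement Saver's Credit: income exceeds $250,300 by $8,800, which is 22 full-or-partial $400 increments; reduction = 22 × $150 = $3,300, leaving $1,950.
Solar Installation Rebate: $259,100 is below the $260,800 cutoff, so the full $2,475 applies.
Working Family Credit: $259,100 is at or below the $337,200 threshold, so the full $5,460 applies.
Total: $1,950 + $2,475 + $5,460 = $9,885.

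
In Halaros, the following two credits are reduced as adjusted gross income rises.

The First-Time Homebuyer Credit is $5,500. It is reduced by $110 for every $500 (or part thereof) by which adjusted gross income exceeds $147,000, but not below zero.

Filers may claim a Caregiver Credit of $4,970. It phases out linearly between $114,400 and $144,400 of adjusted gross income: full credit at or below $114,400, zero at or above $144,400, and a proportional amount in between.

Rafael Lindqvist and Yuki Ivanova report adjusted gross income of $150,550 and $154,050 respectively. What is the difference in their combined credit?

Rafael ($150,550): First-Time Homebuyer Credit: income exceeds $147,000 by $3,550, which is 8 full-or-partial $500 increments; reduction = 8 × $110 = $880, leaving $4,620. Caregiver Credit: $150,550 is at or above $144,400, so the credit is $0. total $4,620 + $0 = $4,620
Yuki ($154,050): First-Time Homebuyer Credit: income exceeds $147,000 by $7,050, which is 15 full-or-partial $500 increments; reduction = 15 × $110 = $1,650, leaving $3,850. Caregiver Credit: $154,050 is at or above $144,400, so the credit is $0. total $3,850 + $0 = $3,850
Difference: |$4,620 − $3,850| = $770.

$770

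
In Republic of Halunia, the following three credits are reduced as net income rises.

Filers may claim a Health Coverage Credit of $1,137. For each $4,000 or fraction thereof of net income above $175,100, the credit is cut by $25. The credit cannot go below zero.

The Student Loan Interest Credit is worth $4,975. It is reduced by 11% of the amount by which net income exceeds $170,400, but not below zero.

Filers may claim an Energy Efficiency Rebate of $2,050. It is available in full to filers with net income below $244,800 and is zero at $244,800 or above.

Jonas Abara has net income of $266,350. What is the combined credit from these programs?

$562

Health Coverage Credit: income exceeds $175,100 by $91,250, which is 23 full-or-partial $4,000 increments; reduction = 23 × $25 = $575, leaving $562.
Student Loan Interest Credit: 11% of the $95,950 excess over $170,400 is $10,554.50 ≥ base, so the credit is $0.
Energy Efficiency Rebate: $266,350 meets or exceeds the $244,800 cutoff, so the credit is $0.
Total: $562 + $0 + $0 = $562.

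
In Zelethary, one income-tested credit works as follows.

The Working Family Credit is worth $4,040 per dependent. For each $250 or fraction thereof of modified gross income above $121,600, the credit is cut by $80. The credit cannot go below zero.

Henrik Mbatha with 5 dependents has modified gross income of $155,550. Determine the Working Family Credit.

Working Family Credit: base = 5 × $4,040 = $20,200. income exceeds $121,600 by $33,950, which is 136 full-or-partial $250 increments; reduction = 136 × $80 = $10,880, leaving $9,320.

$9,320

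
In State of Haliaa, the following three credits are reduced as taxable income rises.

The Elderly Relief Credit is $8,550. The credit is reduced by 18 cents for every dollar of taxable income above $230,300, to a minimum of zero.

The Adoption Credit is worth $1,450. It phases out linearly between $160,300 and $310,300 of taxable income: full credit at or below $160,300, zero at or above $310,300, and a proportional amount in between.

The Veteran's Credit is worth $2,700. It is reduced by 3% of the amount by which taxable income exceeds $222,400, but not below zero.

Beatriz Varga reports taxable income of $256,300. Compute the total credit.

Elderly Relief Credit: 18% of the $26,000 excess over $230,300 is $4,680; credit = $8,550 − $4,680 = $3,870.
Adoption Credit: $256,300 is $96,000 into a $150,000 phase-out range, leaving 54,000/150,000 of the credit: $1,450 × 54,000/150,000 = $522.
Veteran's Credit: 3% of the $33,900 excess over $222,400 is $1,017; credit = $2,700 − $1,017 = $1,683.
Total: $3,870 + $522 + $1,683 = $6,075.

$6,075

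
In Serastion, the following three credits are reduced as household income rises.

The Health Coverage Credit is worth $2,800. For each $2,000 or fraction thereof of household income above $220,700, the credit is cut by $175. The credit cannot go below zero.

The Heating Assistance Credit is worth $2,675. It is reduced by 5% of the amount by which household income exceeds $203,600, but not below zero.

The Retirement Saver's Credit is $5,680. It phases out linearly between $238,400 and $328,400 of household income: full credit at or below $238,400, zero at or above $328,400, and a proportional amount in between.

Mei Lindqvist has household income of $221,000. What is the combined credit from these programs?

$10,110

Health Coverage Credit: income exceeds $220,700 by $300, which is 1 full-or-partial $2,000 increment; reduction = 1 × $175 = $175, leaving $2,625.
Heating Assistance Credit: 5% of the $17,400 excess over $203,600 is $870; credit = $2,675 − $870 = $1,805.
Retirement Saver's Credit: $221,000 is at or below the $238,400 threshold, so the full $5,680 applies.
Total: $2,625 + $1,805 + $5,680 = $10,110.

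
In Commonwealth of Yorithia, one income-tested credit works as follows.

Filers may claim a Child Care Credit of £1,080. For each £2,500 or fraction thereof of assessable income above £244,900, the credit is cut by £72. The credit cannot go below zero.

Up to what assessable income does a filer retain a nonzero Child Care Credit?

£279,900

After 14 increments the reduction is 14 × £72 = £1,008, leaving £72; one more increment wipes it out. Increment 14 ends at excess 14 × £2,500 = £35,000, so the highest qualifying income is £244,900 + £35,000 = £279,900.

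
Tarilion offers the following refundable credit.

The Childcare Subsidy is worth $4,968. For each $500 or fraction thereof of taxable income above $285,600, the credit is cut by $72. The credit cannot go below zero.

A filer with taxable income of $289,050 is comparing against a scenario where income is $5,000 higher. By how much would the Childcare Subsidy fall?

$720

At $289,050 — income exceeds $285,600 by $3,450, which is 7 full-or-partial $500 increments; reduction = 7 × $72 = $504, leaving $4,464.
At $294,050 — income exceeds $285,600 by $8,450, which is 17 full-or-partial $500 increments; reduction = 17 × $72 = $1,224, leaving $3,744.
Lost: $4,464 − $3,744 = $720.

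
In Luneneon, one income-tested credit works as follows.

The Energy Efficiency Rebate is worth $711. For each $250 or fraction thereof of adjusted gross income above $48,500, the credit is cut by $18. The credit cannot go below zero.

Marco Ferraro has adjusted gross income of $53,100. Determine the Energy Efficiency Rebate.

Energy Efficiency Rebate: income exceeds $48,500 by $4,600, which is 19 full-or-partial $250 increments; reduction = 19 × $18 = $342, leaving $369.

$369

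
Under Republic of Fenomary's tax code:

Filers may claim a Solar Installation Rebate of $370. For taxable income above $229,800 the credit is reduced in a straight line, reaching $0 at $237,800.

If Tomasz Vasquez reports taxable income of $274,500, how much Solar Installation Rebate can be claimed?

Solar Installation Rebate: $274,500 is at or above $237,800, so the credit is $0.

$0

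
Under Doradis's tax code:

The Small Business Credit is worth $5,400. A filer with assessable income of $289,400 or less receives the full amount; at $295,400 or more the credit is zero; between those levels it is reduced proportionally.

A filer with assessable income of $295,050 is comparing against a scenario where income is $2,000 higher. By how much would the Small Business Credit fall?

$315

At $295,050 — $295,050 is $5,650 into a $6,000 phase-out range, leaving 350/6,000 of the credit: $5,400 × 350/6,000 = $315.
At $297,050 — $297,050 is at or above $295,400, so the credit is $0.
Lost: $315 − $0 = $315.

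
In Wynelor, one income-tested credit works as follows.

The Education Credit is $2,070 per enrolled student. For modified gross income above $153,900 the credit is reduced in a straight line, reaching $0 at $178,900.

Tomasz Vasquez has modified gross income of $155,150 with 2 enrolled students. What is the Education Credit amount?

Education Credit: base = 2 × $2,070 = $4,140. $155,150 is $1,250 into a $25,000 phase-out range, leaving 23,750/25,000 of the credit: $4,140 × 23,750/25,000 = $3,933.

$3,933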